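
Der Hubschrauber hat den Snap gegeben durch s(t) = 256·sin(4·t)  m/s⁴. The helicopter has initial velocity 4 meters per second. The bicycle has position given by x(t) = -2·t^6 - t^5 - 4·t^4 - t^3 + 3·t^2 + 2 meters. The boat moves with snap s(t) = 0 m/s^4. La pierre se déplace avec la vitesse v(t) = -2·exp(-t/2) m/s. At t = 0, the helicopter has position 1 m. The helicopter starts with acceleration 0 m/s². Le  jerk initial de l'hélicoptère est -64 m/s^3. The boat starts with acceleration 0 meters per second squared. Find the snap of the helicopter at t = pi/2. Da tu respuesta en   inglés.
Using s(t) = 256·sin(4·t) and substituting t = pi/2, we find s = 0.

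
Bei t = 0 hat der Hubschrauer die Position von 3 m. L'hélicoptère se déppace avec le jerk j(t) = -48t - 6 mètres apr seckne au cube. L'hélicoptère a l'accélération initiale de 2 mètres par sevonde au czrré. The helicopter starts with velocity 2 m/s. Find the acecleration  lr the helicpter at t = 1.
We must find the antiderivative of our jerk equation j(t) = -48·t - 6 1 time. Taking ∫j(t)dt and applying a(0) = 2, we find a(t) = -24·t^2 - 6·t + 2. Using a(t) = -24·t^2 - 6·t + 2 and substituting t = 1, we find a = -28.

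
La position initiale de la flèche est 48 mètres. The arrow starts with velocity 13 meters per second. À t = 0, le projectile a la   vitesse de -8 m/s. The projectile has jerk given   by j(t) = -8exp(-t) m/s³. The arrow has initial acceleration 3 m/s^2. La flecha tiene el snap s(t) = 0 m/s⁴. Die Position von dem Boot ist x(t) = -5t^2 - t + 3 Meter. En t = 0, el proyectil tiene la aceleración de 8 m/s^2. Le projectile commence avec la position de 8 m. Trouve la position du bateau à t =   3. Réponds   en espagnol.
Tenemos la posición x(t) = -5·t^2 - t + 3. Sustituyendo t = 3: x(3) = -45.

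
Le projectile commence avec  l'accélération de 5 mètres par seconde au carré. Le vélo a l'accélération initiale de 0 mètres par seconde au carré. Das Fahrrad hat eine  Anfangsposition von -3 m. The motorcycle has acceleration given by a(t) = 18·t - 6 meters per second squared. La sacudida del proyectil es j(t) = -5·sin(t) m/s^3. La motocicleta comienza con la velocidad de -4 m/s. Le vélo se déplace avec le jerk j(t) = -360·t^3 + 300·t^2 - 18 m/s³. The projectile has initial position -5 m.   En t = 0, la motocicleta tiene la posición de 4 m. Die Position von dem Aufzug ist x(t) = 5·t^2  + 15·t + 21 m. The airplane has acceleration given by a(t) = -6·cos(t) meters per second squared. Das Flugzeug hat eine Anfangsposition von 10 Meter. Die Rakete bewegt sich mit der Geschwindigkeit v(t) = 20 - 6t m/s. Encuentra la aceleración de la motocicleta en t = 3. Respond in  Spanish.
Tenemos la aceleración a(t) = 18·t - 6. Sustituyendo t = 3: a(3) = 48.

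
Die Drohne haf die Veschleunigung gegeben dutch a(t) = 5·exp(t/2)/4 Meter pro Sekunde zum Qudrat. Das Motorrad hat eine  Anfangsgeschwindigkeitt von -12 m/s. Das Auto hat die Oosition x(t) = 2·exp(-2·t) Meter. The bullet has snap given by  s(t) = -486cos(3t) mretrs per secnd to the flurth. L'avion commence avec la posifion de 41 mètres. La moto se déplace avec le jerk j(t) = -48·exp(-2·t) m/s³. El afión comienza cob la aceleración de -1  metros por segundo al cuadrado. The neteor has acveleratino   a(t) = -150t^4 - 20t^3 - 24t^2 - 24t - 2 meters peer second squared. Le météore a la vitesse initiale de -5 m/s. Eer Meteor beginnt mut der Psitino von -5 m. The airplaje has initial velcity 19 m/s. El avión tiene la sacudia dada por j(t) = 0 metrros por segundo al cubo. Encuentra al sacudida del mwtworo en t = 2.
Debemos derivar nuestra ecuación de la aceleración a(t) = -150·t^4 - 20·t^3 - 24·t^2 - 24·t - 2 1 vez. Derivando la aceleración, obtenemos la sacudida: j(t) = -600·t^3 - 60·t^2 - 48·t - 24. Usando j(t) = -600·t^3 - 60·t^2 - 48·t - 24 y sustituyendo t = 2, encontramos j = -5160.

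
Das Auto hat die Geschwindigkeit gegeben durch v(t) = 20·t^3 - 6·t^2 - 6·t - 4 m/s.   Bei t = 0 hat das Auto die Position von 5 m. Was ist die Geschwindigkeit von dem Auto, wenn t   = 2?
Wir haben die Geschwindigkeit v(t) = 20·t^3 - 6·t^2 - 6·t - 4. Durch Einsetzen von t = 2: v(2) = 120.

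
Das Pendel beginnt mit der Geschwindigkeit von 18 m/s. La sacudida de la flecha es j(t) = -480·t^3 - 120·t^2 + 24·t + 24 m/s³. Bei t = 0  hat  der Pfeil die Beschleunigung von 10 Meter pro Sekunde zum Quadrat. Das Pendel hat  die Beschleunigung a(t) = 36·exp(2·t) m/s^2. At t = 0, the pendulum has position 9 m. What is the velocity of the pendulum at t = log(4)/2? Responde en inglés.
To solve this, we need to take 1 integral of our acceleration equation a(t) = 36·exp(2·t). Finding the integral of a(t) and using v(0) = 18: v(t) = 18·exp(2·t). From the given velocity equation v(t) = 18·exp(2·t), we substitute t = log(4)/2 to get v = 72.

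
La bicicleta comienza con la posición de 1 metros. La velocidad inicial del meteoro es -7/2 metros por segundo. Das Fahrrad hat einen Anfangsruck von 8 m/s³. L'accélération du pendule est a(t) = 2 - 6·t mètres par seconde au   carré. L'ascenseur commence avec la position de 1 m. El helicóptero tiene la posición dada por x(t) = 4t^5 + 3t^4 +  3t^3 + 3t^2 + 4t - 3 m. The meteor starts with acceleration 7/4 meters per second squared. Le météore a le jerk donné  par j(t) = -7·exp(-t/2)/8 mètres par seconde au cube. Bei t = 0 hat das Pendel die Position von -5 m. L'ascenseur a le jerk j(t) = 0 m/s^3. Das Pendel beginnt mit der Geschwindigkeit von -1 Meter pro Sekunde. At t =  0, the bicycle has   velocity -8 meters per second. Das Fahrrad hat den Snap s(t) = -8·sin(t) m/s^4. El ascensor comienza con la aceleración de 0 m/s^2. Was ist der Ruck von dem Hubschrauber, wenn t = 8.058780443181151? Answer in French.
En partant de la position x(t) = 4·t^5 + 3·t^4 + 3·t^3 + 3·t^2 + 4·t - 3, nous prenons 3 dérivées. En prenant d/dt de x(t), nous trouvons v(t) = 20·t^4 + 12·t^3 + 9·t^2 + 6·t + 4. En prenant d/dt de v(t), nous trouvons a(t) = 80·t^3 + 36·t^2 + 18·t + 6. En prenant d/dt de a(t), nous trouvons j(t) = 240·t^2 + 72·t + 18. Nous avons le jerk j(t) = 240·t^2 + 72·t + 18. En substituant t = 8.058780443181151: j(8.058780443181151) = 16184.7783274448.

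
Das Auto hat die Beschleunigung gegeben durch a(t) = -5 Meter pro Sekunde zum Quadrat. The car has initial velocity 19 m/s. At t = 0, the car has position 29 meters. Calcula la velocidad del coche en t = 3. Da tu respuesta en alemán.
Ausgehend von der Beschleunigung a(t) = -5, nehmen wir 1 Integral. Durch Integration von der Beschleunigung und Verwendung der Anfangsbedingung v(0) = 19, erhalten wir v(t) = 19 - 5·t. Wir haben die Geschwindigkeit v(t) = 19 - 5·t. Durch Einsetzen von t = 3: v(3) = 4.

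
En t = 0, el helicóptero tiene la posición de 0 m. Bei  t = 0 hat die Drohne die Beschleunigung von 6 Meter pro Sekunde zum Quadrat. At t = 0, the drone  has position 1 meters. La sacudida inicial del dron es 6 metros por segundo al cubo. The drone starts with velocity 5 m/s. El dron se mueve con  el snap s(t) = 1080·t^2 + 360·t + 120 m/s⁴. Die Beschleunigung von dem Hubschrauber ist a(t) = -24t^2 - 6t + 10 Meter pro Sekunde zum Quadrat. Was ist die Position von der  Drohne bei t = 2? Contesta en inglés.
We need to integrate our snap equation s(t) = 1080·t^2 + 360·t + 120 4 times. The integral of snap is jerk. Using j(0) = 6, we get j(t) = 360·t^3 + 180·t^2 + 120·t + 6. Integrating jerk and using the initial condition a(0) = 6, we get a(t) = 90·t^4 + 60·t^3 + 60·t^2 + 6·t + 6. Finding the antiderivative of a(t) and using v(0) = 5: v(t) = 18·t^5 + 15·t^4 + 20·t^3 + 3·t^2 + 6·t + 5. Integrating velocity and using the initial condition x(0) = 1, we get x(t) = 3·t^6 + 3·t^5 + 5·t^4 + t^3 + 3·t^2 + 5·t + 1. From the given position equation x(t) = 3·t^6 + 3·t^5 + 5·t^4 + t^3 + 3·t^2 + 5·t + 1, we substitute t = 2 to get x = 399.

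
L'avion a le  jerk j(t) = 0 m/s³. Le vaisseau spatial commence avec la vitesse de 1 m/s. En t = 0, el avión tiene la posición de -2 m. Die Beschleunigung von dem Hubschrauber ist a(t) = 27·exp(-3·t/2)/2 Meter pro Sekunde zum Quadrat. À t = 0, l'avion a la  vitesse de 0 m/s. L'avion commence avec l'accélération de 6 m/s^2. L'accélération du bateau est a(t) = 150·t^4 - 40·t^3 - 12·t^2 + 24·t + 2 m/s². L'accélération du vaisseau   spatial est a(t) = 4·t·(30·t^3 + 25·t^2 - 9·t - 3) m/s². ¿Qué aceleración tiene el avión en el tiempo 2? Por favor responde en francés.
Nous devons intégrer notre équation du jerk j(t) = 0 1 fois. En prenant ∫j(t)dt et en appliquant a(0) = 6, nous trouvons a(t) = 6. Nous avons l'accélération a(t) = 6. En substituant t = 2: a(2) = 6.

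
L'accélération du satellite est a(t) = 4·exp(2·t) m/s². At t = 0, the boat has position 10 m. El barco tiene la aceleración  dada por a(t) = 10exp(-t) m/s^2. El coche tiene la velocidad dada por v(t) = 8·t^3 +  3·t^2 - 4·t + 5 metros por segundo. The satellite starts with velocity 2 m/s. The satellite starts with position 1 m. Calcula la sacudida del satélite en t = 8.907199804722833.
Para resolver esto, necesitamos tomar 1 derivada de nuestra ecuación de la aceleración a(t) = 4·exp(2·t). La derivada de la aceleración da la sacudida: j(t) = 8·exp(2·t). Tenemos la sacudida j(t) = 8·exp(2·t). Sustituyendo t = 8.907199804722833: j(8.907199804722833) = 436300223.835772.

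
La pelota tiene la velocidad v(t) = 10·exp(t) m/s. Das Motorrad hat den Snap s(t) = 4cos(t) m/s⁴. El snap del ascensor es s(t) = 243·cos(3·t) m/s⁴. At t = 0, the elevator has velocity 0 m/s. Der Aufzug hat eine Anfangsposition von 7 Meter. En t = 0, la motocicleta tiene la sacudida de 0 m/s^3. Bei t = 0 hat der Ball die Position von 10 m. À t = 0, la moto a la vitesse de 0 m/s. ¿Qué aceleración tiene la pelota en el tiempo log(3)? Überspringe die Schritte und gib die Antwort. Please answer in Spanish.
En t = log(3), a = 30.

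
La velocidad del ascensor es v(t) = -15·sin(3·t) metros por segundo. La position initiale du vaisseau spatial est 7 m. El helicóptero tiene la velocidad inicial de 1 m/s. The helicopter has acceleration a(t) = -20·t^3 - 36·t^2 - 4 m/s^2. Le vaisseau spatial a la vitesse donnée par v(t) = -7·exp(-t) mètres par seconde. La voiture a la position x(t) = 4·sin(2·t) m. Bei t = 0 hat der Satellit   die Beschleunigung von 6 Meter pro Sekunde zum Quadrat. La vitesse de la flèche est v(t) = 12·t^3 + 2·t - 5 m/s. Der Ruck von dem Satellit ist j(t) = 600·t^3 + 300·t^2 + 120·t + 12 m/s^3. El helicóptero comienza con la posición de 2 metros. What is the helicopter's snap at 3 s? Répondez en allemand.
Wir müssen unsere Gleichung für die Beschleunigung a(t) = -20·t^3 - 36·t^2 - 4 2-mal ableiten. Mit d/dt von a(t) finden wir j(t) = -60·t^2 - 72·t. Die Ableitung von dem Ruck ergibt den Snap: s(t) = -120·t - 72. Mit s(t) = -120·t - 72 und Einsetzen von t = 3, finden wir s = -432.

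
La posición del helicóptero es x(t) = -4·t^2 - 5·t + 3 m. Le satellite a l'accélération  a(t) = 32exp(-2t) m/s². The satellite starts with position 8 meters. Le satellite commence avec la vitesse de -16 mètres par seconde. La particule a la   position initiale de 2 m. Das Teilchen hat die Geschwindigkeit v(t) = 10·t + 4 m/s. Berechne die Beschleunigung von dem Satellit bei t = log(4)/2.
Aus der Gleichung für die Beschleunigung a(t) = 32·exp(-2·t), setzen wir t = log(4)/2 ein und erhalten a = 8.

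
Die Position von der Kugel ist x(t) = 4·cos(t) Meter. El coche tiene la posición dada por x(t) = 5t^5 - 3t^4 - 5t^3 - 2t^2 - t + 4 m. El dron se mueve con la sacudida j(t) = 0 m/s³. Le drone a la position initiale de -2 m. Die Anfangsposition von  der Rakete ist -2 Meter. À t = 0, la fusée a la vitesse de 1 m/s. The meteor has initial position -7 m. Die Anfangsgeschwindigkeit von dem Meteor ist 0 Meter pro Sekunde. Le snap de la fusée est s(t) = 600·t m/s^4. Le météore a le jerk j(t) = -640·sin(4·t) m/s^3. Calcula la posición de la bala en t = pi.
De la ecuación de la posición x(t) = 4·cos(t), sustituimos t = pi para obtener x = -4.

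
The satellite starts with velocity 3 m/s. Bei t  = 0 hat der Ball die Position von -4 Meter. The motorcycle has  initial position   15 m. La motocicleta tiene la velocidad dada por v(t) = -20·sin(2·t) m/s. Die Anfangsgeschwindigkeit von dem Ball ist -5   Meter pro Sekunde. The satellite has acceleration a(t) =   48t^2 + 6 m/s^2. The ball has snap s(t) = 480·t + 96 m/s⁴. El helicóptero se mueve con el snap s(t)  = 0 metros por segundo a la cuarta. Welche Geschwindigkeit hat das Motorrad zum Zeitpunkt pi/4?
Wir haben die Geschwindigkeit v(t) = -20·sin(2·t). Durch Einsetzen von t = pi/4: v(pi/4) = -20.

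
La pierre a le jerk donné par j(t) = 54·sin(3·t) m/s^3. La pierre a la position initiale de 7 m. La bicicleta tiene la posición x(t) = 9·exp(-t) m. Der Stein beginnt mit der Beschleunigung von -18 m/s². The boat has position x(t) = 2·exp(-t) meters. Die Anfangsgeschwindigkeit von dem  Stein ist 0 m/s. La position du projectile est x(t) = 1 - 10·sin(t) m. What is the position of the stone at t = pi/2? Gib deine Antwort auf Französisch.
Pour résoudre ceci, nous devons prendre 3 intégrales de notre équation du jerk j(t) = 54·sin(3·t). En prenant ∫j(t)dt et en appliquant a(0) = -18, nous trouvons a(t) = -18·cos(3·t). En intégrant l'accélération et en utilisant la condition initiale v(0) = 0, nous obtenons v(t) = -6·sin(3·t). L'intégrale de la vitesse, avec x(0) = 7, donne la position: x(t) = 2·cos(3·t) + 5. En utilisant x(t) = 2·cos(3·t) + 5 et en substituant t = pi/2, nous trouvons x = 5.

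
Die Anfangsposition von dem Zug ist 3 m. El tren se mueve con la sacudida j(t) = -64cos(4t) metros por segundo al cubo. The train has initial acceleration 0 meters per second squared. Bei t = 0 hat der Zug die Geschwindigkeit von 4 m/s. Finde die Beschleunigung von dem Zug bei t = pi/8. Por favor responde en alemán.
Um dies zu lösen, müssen wir 1 Integral unserer Gleichung für den Ruck j(t) = -64·cos(4·t) finden. Durch Integration von dem Ruck und Verwendung der Anfangsbedingung a(0) = 0, erhalten wir a(t) = -16·sin(4·t). Mit a(t) = -16·sin(4·t) und Einsetzen von t = pi/8, finden wir a = -16.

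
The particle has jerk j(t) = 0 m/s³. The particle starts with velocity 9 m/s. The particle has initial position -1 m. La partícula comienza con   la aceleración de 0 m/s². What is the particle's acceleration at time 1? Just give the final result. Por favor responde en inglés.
The answer is 0.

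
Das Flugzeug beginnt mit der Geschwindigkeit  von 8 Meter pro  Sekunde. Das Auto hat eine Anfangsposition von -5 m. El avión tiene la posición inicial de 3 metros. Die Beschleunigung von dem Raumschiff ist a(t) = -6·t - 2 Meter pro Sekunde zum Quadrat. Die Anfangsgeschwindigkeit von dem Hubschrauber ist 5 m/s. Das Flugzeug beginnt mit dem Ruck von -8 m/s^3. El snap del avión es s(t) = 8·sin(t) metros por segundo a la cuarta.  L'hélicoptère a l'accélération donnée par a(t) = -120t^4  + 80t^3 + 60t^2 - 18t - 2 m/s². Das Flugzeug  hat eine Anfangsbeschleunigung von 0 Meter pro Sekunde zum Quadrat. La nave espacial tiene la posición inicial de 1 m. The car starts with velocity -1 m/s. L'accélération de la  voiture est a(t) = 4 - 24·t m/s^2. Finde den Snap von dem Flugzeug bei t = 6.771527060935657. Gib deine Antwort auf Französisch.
En utilisant s(t) = 8·sin(t) et en substituant t = 6.771527060935657, nous trouvons s = 3.75329693307357.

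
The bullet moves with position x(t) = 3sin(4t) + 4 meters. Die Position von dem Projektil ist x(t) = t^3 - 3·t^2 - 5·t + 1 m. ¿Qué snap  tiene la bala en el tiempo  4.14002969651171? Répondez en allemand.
Ausgehend von der Position x(t) = 3·sin(4·t) + 4, nehmen wir 4 Ableitungen. Die Ableitung von der Position ergibt die Geschwindigkeit: v(t) = 12·cos(4·t). Durch Ableiten von der Geschwindigkeit erhalten wir die Beschleunigung: a(t) = -48·sin(4·t). Die Ableitung von der Beschleunigung ergibt den Ruck: j(t) = -192·cos(4·t). Durch Ableiten von dem Ruck erhalten wir den Snap: s(t) = 768·sin(4·t). Wir haben den Snap s(t) = 768·sin(4·t). Durch Einsetzen von t = 4.14002969651171: s(4.14002969651171) = -578.074571007886.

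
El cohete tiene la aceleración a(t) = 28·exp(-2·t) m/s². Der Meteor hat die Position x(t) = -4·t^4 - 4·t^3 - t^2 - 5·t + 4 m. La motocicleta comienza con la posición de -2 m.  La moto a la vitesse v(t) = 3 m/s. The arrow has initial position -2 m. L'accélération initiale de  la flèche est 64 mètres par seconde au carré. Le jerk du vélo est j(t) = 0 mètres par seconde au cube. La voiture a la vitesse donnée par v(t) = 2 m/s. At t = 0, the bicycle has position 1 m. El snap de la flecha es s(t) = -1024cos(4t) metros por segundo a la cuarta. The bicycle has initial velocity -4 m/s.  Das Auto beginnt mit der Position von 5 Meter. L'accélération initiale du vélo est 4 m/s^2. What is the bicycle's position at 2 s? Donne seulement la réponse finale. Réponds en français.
La position à t = 2 est x = 1.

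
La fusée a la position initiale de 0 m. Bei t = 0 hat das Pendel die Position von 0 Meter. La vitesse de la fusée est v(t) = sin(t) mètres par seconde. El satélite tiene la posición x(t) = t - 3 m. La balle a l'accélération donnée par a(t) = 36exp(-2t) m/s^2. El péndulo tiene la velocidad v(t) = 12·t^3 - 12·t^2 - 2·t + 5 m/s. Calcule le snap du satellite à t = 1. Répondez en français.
Pour résoudre ceci, nous devons prendre 4 dérivées de notre équation de la position x(t) = t - 3. En dérivant la position, nous obtenons la vitesse: v(t) = 1. La dérivée de la vitesse donne l'accélération: a(t) = 0. En dérivant l'accélération, nous obtenons le jerk: j(t) = 0. La dérivée du jerk donne le snap: s(t) = 0. Nous avons le snap s(t) = 0. En substituant t = 1: s(1) = 0.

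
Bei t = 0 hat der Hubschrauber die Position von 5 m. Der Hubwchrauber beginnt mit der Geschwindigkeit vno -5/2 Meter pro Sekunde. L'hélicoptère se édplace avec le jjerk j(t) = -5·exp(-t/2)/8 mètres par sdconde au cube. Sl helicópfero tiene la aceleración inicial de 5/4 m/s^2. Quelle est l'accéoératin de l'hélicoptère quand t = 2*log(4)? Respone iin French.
Nous devons intégrer notre équation du jerk j(t) = -5·exp(-t/2)/8 1 fois. La primitive du jerk, avec a(0) = 5/4, donne l'accélération: a(t) = 5·exp(-t/2)/4. En utilisant a(t) = 5·exp(-t/2)/4 et en substituant t = 2*log(4), nous trouvons a = 5/16.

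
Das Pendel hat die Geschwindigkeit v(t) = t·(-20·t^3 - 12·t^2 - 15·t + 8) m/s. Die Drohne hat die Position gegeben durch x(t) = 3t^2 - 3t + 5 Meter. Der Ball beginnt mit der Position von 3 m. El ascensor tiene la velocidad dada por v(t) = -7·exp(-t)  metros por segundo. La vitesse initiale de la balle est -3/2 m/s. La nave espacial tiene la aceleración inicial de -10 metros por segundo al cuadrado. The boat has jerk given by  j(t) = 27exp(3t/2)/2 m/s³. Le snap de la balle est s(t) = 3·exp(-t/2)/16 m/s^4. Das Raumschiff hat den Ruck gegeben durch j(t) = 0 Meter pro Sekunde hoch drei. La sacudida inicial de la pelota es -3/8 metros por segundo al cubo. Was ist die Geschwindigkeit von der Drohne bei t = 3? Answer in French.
Nous devons dériver notre équation de la position x(t) = 3·t^2 - 3·t + 5 1 fois. En prenant d/dt de x(t), nous trouvons v(t) = 6·t - 3. En utilisant v(t) = 6·t - 3 et en substituant t = 3, nous trouvons v = 15.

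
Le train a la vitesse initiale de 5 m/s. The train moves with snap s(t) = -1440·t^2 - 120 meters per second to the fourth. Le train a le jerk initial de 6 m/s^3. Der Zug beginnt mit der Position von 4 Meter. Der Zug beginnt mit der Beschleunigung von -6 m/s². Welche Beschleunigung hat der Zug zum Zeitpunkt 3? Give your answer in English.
We need to integrate our snap equation s(t) = -1440·t^2 - 120 2 times. The antiderivative of snap is jerk. Using j(0) = 6, we get j(t) = -480·t^3 - 120·t + 6. Integrating jerk and using the initial condition a(0) = -6, we get a(t) = -120·t^4 - 60·t^2 + 6·t - 6. We have acceleration a(t) = -120·t^4 - 60·t^2 + 6·t - 6. Substituting t = 3: a(3) = -10248.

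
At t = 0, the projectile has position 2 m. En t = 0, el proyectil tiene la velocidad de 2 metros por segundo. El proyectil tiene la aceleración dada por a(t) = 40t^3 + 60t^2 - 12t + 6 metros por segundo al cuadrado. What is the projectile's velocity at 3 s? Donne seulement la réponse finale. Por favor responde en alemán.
Die Antwort ist 1316.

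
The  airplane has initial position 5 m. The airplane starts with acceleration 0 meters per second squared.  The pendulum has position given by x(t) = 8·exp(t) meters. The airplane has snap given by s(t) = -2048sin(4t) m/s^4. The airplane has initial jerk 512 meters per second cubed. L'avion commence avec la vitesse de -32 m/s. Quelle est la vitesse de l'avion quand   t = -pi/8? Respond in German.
Um dies zu lösen, müssen wir 3 Stammfunktionen unserer Gleichung für den Snap s(t) = -2048·sin(4·t) finden. Das Integral von dem Snap, mit j(0) = 512, ergibt den Ruck: j(t) = 512·cos(4·t). Die Stammfunktion von dem Ruck ist die Beschleunigung. Mit a(0) = 0 erhalten wir a(t) = 128·sin(4·t). Mit ∫a(t)dt und Anwendung von v(0) = -32, finden wir v(t) = -32·cos(4·t). Mit v(t) = -32·cos(4·t) und Einsetzen von t = -pi/8, finden wir v = 0.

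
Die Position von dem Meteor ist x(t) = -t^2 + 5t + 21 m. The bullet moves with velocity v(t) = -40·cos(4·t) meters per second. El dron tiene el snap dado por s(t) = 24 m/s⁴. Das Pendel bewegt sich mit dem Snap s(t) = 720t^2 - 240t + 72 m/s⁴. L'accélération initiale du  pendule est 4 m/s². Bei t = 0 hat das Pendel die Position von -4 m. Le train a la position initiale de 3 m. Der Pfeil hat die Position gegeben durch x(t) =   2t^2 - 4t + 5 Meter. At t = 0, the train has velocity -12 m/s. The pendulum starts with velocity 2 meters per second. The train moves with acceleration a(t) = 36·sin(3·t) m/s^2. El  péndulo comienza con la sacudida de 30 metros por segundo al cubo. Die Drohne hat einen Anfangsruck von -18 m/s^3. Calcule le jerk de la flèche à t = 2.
Nous devons dériver notre équation de la position x(t) = 2·t^2 - 4·t + 5 3 fois. En dérivant la position, nous obtenons la vitesse: v(t) = 4·t - 4. En prenant d/dt de v(t), nous trouvons a(t) = 4. En dérivant l'accélération, nous obtenons le jerk: j(t) = 0. De l'équation du jerk j(t) = 0, nous substituons t = 2 pour obtenir j = 0.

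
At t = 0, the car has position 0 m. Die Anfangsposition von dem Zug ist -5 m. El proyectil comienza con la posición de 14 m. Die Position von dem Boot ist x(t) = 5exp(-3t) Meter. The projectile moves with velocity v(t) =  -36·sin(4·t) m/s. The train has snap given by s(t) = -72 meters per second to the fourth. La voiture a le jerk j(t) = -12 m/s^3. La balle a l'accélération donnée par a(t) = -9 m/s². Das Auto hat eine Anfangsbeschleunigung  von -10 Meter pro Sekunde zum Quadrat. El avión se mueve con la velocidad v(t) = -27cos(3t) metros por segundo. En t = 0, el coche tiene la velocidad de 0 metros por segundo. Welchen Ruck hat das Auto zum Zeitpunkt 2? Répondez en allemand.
Aus der Gleichung für den Ruck j(t) = -12, setzen wir t = 2 ein und erhalten j = -12.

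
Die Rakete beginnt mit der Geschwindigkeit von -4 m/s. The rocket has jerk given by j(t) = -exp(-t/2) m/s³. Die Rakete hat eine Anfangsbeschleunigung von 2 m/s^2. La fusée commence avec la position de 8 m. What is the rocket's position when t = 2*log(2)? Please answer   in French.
En partant du jerk j(t) = -exp(-t/2), nous prenons 3 primitives. En prenant ∫j(t)dt et en appliquant a(0) = 2, nous trouvons a(t) = 2·exp(-t/2). La primitive de l'accélération, avec v(0) = -4, donne la vitesse: v(t) = -4·exp(-t/2). En prenant ∫v(t)dt et en appliquant x(0) = 8, nous trouvons x(t) = 8·exp(-t/2). De l'équation de la position x(t) = 8·exp(-t/2), nous substituons t = 2*log(2) pour obtenir x = 4.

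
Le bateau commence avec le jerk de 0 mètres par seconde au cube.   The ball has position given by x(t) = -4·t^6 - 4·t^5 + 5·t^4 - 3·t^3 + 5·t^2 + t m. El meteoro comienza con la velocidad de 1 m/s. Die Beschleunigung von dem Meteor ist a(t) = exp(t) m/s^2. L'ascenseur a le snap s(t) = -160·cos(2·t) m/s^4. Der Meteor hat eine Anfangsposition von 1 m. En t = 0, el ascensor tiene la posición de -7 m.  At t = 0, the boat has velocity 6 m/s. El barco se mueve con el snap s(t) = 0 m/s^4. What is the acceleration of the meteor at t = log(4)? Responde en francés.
En utilisant a(t) = exp(t) et en substituant t = log(4), nous trouvons a = 4.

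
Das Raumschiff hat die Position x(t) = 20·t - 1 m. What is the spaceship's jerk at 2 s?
Starting from position x(t) = 20·t - 1, we take 3 derivatives. Taking d/dt of x(t), we find v(t) = 20. Differentiating velocity, we get acceleration: a(t) = 0. Differentiating acceleration, we get jerk: j(t) = 0. From the given jerk equation j(t) = 0, we substitute t = 2 to get j = 0.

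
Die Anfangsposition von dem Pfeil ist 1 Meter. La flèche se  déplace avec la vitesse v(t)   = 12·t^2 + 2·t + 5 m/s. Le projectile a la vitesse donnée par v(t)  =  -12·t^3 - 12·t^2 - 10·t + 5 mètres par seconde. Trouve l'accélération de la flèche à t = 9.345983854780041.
En partant de la vitesse v(t) = 12·t^2 + 2·t + 5, nous prenons 1 dérivée. La dérivée de la vitesse donne l'accélération: a(t) = 24·t + 2. De l'équation de l'accélération a(t) = 24·t + 2, nous substituons t = 9.345983854780041 pour obtenir a = 226.303612514721.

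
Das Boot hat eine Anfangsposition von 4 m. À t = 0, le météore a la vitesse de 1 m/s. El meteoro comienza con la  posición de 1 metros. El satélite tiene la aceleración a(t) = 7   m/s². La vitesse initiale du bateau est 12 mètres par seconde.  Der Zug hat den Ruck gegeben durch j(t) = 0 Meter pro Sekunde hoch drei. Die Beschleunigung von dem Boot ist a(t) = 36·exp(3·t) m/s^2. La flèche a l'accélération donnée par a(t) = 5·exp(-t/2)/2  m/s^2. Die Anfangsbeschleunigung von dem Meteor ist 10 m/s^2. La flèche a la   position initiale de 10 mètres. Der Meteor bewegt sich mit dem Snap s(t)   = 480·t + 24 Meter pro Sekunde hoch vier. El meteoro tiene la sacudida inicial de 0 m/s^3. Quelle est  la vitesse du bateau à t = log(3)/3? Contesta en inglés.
Starting from acceleration a(t) = 36·exp(3·t), we take 1 antiderivative. The antiderivative of acceleration is velocity. Using v(0) = 12, we get v(t) = 12·exp(3·t). We have velocity v(t) = 12·exp(3·t). Substituting t = log(3)/3: v(log(3)/3) = 36.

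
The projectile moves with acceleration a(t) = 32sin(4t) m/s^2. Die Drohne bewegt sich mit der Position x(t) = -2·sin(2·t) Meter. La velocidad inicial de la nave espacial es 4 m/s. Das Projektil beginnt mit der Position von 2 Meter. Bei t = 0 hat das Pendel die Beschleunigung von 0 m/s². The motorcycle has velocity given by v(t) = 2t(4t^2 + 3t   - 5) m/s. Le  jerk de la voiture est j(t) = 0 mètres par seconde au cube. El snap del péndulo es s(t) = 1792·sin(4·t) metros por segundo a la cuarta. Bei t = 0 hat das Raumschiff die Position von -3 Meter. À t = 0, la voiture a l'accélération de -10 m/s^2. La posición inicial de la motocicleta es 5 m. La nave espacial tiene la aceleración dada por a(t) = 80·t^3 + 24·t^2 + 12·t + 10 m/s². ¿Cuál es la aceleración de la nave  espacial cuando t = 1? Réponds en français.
En utilisant a(t) = 80·t^3 + 24·t^2 + 12·t + 10 et en substituant t = 1, nous trouvons a = 126.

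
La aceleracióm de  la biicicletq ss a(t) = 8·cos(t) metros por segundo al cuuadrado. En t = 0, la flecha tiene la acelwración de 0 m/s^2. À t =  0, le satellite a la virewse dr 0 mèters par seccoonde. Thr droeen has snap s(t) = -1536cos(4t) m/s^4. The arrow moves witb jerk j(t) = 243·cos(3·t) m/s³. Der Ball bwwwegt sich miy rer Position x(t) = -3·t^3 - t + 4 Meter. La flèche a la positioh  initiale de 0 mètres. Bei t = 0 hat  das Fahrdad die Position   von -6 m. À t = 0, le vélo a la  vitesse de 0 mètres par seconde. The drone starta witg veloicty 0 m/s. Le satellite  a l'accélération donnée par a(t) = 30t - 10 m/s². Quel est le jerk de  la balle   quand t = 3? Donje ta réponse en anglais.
To solve this, we need to take 3 derivatives of our position equation x(t) = -3·t^3 - t + 4. Taking d/dt of x(t), we find v(t) = -9·t^2 - 1. Differentiating velocity, we get acceleration: a(t) = -18·t. Taking d/dt of a(t), we find j(t) = -18. Using j(t) = -18 and substituting t = 3, we find j = -18.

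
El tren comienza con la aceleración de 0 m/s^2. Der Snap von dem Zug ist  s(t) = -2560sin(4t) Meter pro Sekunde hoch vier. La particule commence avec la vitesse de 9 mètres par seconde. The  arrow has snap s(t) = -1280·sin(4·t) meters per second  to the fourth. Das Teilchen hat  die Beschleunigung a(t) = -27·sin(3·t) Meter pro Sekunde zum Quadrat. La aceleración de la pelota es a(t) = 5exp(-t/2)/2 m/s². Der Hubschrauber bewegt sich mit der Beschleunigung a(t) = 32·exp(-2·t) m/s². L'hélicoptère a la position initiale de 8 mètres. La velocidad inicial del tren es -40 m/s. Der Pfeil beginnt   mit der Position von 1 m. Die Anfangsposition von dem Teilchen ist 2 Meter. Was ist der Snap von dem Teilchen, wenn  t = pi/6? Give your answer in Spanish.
Partiendo de la aceleración a(t) = -27·sin(3·t), tomamos 2 derivadas. La derivada de la aceleración da la sacudida: j(t) = -81·cos(3·t). Tomando d/dt de j(t), encontramos s(t) = 243·sin(3·t). De la ecuación del snap s(t) = 243·sin(3·t), sustituimos t = pi/6 para obtener s = 243.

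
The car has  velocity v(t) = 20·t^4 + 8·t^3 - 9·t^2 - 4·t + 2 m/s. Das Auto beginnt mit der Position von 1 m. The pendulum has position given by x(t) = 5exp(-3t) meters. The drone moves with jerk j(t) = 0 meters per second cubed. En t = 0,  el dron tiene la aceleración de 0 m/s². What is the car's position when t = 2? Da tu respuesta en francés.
Nous devons intégrer notre équation de la vitesse v(t) = 20·t^4 + 8·t^3 - 9·t^2 - 4·t + 2 1 fois. En intégrant la vitesse et en utilisant la condition initiale x(0) = 1, nous obtenons x(t) = 4·t^5 + 2·t^4 - 3·t^3 - 2·t^2 + 2·t + 1. En utilisant x(t) = 4·t^5 + 2·t^4 - 3·t^3 - 2·t^2 + 2·t + 1 et en substituant t = 2, nous trouvons x = 133.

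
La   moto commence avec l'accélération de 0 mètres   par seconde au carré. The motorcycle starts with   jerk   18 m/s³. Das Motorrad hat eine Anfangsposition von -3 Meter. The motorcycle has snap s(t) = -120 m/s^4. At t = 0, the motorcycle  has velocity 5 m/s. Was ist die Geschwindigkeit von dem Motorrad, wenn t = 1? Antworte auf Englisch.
We need to integrate our snap equation s(t) = -120 3 times. Taking ∫s(t)dt and applying j(0) = 18, we find j(t) = 18 - 120·t. The antiderivative of jerk, with a(0) = 0, gives acceleration: a(t) = 6·t·(3 - 10·t). The antiderivative of acceleration, with v(0) = 5, gives velocity: v(t) = -20·t^3 + 9·t^2 + 5. Using v(t) = -20·t^3 + 9·t^2 + 5 and substituting t = 1, we find v = -6.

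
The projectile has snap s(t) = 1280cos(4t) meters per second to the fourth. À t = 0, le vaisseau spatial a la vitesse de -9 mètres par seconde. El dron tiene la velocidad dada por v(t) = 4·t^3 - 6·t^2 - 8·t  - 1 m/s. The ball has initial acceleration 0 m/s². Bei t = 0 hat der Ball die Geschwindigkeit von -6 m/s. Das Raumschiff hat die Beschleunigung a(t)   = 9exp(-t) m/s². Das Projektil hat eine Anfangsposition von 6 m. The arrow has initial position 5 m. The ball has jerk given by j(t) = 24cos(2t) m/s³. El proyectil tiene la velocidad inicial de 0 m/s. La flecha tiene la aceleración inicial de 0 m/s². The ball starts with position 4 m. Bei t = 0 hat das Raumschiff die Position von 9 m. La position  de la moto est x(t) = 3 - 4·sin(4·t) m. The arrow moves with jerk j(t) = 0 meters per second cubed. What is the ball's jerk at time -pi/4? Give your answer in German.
Aus der Gleichung für den Ruck j(t) = 24·cos(2·t), setzen wir t = -pi/4 ein und erhalten j = 0.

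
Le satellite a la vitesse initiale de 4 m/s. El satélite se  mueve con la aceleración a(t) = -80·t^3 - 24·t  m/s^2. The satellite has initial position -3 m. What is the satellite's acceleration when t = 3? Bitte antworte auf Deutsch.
Wir haben die Beschleunigung a(t) = -80·t^3 - 24·t. Durch Einsetzen von t = 3: a(3) = -2232.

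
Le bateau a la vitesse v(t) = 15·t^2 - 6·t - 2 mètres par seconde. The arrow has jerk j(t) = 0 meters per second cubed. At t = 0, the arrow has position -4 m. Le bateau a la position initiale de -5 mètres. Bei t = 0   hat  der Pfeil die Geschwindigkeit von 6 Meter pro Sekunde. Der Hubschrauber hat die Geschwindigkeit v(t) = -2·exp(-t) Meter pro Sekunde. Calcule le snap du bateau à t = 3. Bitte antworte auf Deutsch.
Wir müssen unsere Gleichung für die Geschwindigkeit v(t) = 15·t^2 - 6·t - 2 3-mal ableiten. Durch Ableiten von der Geschwindigkeit erhalten wir die Beschleunigung: a(t) = 30·t - 6. Mit d/dt von a(t) finden wir j(t) = 30. Die Ableitung von dem Ruck ergibt den Snap: s(t) = 0. Wir haben den Snap s(t) = 0. Durch Einsetzen von t = 3: s(3) = 0.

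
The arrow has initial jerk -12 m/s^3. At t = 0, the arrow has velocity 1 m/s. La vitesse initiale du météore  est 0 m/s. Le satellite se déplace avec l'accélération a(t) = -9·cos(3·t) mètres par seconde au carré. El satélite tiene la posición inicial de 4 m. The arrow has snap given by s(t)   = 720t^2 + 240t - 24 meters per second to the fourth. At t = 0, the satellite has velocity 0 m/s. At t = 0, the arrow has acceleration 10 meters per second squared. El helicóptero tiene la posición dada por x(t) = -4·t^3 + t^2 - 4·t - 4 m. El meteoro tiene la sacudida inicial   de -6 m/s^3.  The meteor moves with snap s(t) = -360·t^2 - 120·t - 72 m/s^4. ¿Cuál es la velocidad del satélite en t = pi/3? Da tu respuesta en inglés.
Starting from acceleration a(t) = -9·cos(3·t), we take 1 antiderivative. Taking ∫a(t)dt and applying v(0) = 0, we find v(t) = -3·sin(3·t). Using v(t) = -3·sin(3·t) and substituting t = pi/3, we find v = 0.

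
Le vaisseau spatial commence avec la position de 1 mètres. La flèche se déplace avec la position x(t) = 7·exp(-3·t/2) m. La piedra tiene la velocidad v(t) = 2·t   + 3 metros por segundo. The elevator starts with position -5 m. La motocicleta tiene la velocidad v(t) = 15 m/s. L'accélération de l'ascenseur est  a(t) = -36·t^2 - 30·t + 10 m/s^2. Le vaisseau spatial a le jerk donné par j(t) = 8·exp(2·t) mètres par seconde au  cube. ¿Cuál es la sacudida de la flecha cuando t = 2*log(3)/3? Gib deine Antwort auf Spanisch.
Partiendo de la posición x(t) = 7·exp(-3·t/2), tomamos 3 derivadas. La derivada de la posición da la velocidad: v(t) = -21·exp(-3·t/2)/2. La derivada de la velocidad da la aceleración: a(t) = 63·exp(-3·t/2)/4. La derivada de la aceleración da la sacudida: j(t) = -189·exp(-3·t/2)/8. Usando j(t) = -189·exp(-3·t/2)/8 y sustituyendo t = 2*log(3)/3, encontramos j = -63/8.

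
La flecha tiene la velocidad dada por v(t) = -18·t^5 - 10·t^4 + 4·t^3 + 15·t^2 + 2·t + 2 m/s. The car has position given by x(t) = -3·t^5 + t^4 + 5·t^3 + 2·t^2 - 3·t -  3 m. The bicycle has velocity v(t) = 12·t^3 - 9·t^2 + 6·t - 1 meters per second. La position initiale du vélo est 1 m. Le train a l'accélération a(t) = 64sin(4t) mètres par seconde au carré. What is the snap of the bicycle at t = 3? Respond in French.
En partant de la vitesse v(t) = 12·t^3 - 9·t^2 + 6·t - 1, nous prenons 3 dérivées. La dérivée de la vitesse donne l'accélération: a(t) = 36·t^2 - 18·t + 6. La dérivée de l'accélération donne le jerk: j(t) = 72·t - 18. En prenant d/dt de j(t), nous trouvons s(t) = 72. Nous avons le snap s(t) = 72. En substituant t = 3: s(3) = 72.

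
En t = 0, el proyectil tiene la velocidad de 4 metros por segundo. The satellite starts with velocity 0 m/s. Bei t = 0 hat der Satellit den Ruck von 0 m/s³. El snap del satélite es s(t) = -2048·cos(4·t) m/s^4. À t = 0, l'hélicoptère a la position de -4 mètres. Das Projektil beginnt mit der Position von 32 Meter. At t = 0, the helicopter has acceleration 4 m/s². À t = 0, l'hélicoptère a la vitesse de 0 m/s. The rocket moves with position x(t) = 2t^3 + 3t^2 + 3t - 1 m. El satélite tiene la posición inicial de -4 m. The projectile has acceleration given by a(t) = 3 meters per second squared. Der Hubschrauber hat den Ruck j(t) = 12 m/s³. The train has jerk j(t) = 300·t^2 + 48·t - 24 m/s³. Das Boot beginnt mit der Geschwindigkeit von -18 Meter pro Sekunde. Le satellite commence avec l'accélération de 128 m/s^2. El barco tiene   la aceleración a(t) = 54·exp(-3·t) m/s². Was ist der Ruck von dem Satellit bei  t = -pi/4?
Um dies zu lösen, müssen wir 1 Integral unserer Gleichung für den Snap s(t) = -2048·cos(4·t) finden. Mit ∫s(t)dt und Anwendung von j(0) = 0, finden wir j(t) = -512·sin(4·t). Wir haben den Ruck j(t) = -512·sin(4·t). Durch Einsetzen von t = -pi/4: j(-pi/4) = 0.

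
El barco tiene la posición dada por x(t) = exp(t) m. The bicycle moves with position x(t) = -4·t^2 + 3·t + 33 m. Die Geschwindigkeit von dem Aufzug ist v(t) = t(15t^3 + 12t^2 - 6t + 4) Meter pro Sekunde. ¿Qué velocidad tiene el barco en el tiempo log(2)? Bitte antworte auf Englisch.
To solve this, we need to take 1 derivative of our position equation x(t) = exp(t). The derivative of position gives velocity: v(t) = exp(t). From the given velocity equation v(t) = exp(t), we substitute t = log(2) to get v = 2.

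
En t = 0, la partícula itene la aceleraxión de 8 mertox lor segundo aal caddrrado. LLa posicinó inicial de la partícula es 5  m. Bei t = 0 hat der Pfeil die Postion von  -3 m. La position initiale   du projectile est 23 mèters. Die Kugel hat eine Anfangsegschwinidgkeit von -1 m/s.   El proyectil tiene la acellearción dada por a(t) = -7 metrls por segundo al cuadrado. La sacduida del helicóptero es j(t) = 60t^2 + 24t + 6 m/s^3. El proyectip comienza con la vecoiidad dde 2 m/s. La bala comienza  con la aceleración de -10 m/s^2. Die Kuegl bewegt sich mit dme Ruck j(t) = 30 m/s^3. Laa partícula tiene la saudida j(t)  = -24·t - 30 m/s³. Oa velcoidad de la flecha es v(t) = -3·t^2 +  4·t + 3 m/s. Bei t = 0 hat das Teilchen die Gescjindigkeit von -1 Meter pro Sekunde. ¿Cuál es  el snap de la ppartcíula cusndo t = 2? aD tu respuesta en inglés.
We must differentiate our jerk equation j(t) = -24·t - 30 1 time. Taking d/dt of j(t), we find s(t) = -24. Using s(t) = -24 and substituting t = 2, we find s = -24.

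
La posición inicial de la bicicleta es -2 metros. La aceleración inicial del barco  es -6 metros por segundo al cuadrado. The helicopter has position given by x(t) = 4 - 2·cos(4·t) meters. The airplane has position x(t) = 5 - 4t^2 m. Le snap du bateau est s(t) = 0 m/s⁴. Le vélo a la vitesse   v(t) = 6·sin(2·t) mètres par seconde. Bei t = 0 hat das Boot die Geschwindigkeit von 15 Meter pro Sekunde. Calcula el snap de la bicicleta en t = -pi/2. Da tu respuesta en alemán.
Um dies zu lösen, müssen wir 3 Ableitungen unserer Gleichung für die Geschwindigkeit v(t) = 6·sin(2·t) nehmen. Mit d/dt von v(t) finden wir a(t) = 12·cos(2·t). Mit d/dt von a(t) finden wir j(t) = -24·sin(2·t). Die Ableitung von dem Ruck ergibt den Snap: s(t) = -48·cos(2·t). Wir haben den Snap s(t) = -48·cos(2·t). Durch Einsetzen von t = -pi/2: s(-pi/2) = 48.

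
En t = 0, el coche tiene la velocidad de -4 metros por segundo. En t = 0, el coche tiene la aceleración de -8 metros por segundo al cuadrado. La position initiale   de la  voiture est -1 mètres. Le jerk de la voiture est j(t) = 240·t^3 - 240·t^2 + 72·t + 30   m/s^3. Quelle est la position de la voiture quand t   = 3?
Nous devons trouver l'intégrale de notre équation du jerk j(t) = 240·t^3 - 240·t^2 + 72·t + 30 3 fois. La primitive du jerk est l'accélération. En utilisant a(0) = -8, nous obtenons a(t) = 60·t^4 - 80·t^3 + 36·t^2 + 30·t - 8. En prenant ∫a(t)dt et en appliquant v(0) = -4, nous trouvons v(t) = 12·t^5 - 20·t^4 + 12·t^3 + 15·t^2 - 8·t - 4. La primitive de la vitesse, avec x(0) = -1, donne la position: x(t) = 2·t^6 - 4·t^5 + 3·t^4 + 5·t^3 - 4·t^2 - 4·t - 1. De l'équation de la position x(t) = 2·t^6 - 4·t^5 + 3·t^4 + 5·t^3 - 4·t^2 - 4·t - 1, nous substituons t = 3 pour obtenir x = 815.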